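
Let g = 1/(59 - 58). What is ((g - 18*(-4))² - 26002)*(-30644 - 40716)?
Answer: 1475225280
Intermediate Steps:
g = 1 (g = 1/1 = 1)
((g - 18*(-4))² - 26002)*(-30644 - 40716) = ((1 - 18*(-4))² - 26002)*(-30644 - 40716) = ((1 + 72)² - 26002)*(-71360) = (73² - 26002)*(-71360) = (5329 - 26002)*(-71360) = -20673*(-71360) = 1475225280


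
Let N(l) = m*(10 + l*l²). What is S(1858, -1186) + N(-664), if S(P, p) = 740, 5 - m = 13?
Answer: 2342040212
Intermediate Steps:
m = -8 (m = 5 - 1*13 = 5 - 13 = -8)
N(l) = -80 - 8*l³ (N(l) = -8*(10 + l*l²) = -8*(10 + l³) = -80 - 8*l³)
S(1858, -1186) + N(-664) = 740 + (-80 - 8*(-664)³) = 740 + (-80 - 8*(-292754944)) = 740 + (-80 + 2342039552) = 740 + 2342039472 = 2342040212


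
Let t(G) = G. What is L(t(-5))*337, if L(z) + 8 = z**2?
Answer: 5729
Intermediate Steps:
L(z) = -8 + z**2
L(t(-5))*337 = (-8 + (-5)**2)*337 = (-8 + 25)*337 = 17*337 = 5729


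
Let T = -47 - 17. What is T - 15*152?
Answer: -2344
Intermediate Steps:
T = -64
T - 15*152 = -64 - 15*152 = -64 - 2280 = -2344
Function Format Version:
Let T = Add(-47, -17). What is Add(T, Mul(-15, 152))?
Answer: -2344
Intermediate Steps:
T = -64
Add(T, Mul(-15, 152)) = Add(-64, Mul(-15, 152)) = Add(-64, -2280) = -2344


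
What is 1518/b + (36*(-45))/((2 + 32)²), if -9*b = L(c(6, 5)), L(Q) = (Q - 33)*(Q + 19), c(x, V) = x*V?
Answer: 1296261/14161 ≈ 91.537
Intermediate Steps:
c(x, V) = V*x
L(Q) = (-33 + Q)*(19 + Q)
b = 49/3 (b = -(-627 + (5*6)² - 70*6)/9 = -(-627 + 30² - 14*30)/9 = -(-627 + 900 - 420)/9 = -⅑*(-147) = 49/3 ≈ 16.333)
1518/b + (36*(-45))/((2 + 32)²) = 1518/(49/3) + (36*(-45))/((2 + 32)²) = 1518*(3/49) - 1620/(34²) = 4554/49 - 1620/1156 = 4554/49 - 1620*1/1156 = 4554/49 - 405/289 = 1296261/14161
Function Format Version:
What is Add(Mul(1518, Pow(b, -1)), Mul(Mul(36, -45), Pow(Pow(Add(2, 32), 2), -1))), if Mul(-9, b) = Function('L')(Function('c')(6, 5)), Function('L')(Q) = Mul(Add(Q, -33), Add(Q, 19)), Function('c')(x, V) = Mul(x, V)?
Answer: Rational(1296261, 14161) ≈ 91.537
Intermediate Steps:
Function('c')(x, V) = Mul(V, x)
Function('L')(Q) = Mul(Add(-33, Q), Add(19, Q))
b = Rational(49, 3) (b = Mul(Rational(-1, 9), Add(-627, Pow(Mul(5, 6), 2), Mul(-14, Mul(5, 6)))) = Mul(Rational(-1, 9), Add(-627, Pow(30, 2), Mul(-14, 30))) = Mul(Rational(-1, 9), Add(-627, 900, -420)) = Mul(Rational(-1, 9), -147) = Rational(49, 3) ≈ 16.333)
Add(Mul(1518, Pow(b, -1)), Mul(Mul(36, -45), Pow(Pow(Add(2, 32), 2), -1))) = Add(Mul(1518, Pow(Rational(49, 3), -1)), Mul(Mul(36, -45), Pow(Pow(Add(2, 32), 2), -1))) = Add(Mul(1518, Rational(3, 49)), Mul(-1620, Pow(Pow(34, 2), -1))) = Add(Rational(4554, 49), Mul(-1620, Pow(1156, -1))) = Add(Rational(4554, 49), Mul(-1620, Rational(1, 1156))) = Add(Rational(4554, 49), Rational(-405, 289)) = Rational(1296261, 14161)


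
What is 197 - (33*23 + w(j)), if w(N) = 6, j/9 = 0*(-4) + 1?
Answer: -568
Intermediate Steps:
j = 9 (j = 9*(0*(-4) + 1) = 9*(0 + 1) = 9*1 = 9)
197 - (33*23 + w(j)) = 197 - (33*23 + 6) = 197 - (759 + 6) = 197 - 1*765 = 197 - 765 = -568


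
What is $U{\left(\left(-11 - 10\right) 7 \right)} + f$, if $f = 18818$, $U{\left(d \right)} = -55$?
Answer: $18763$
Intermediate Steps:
$U{\left(\left(-11 - 10\right) 7 \right)} + f = -55 + 18818 = 18763$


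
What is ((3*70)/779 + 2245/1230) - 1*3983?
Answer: -18606751/4674 ≈ -3980.9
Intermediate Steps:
((3*70)/779 + 2245/1230) - 1*3983 = (210*(1/779) + 2245*(1/1230)) - 3983 = (210/779 + 449/246) - 3983 = 9791/4674 - 3983 = -18606751/4674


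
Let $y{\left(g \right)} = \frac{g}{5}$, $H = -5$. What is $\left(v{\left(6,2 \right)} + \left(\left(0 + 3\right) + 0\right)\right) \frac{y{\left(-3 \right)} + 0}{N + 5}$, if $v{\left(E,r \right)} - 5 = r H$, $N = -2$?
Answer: $\frac{2}{5} \approx 0.4$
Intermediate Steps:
$y{\left(g \right)} = \frac{g}{5}$ ($y{\left(g \right)} = g \frac{1}{5} = \frac{g}{5}$)
$v{\left(E,r \right)} = 5 - 5 r$ ($v{\left(E,r \right)} = 5 + r \left(-5\right) = 5 - 5 r$)
$\left(v{\left(6,2 \right)} + \left(\left(0 + 3\right) + 0\right)\right) \frac{y{\left(-3 \right)} + 0}{N + 5} = \left(\left(5 - 10\right) + \left(\left(0 + 3\right) + 0\right)\right) \frac{\frac{1}{5} \left(-3\right) + 0}{-2 + 5} = \left(\left(5 - 10\right) + \left(3 + 0\right)\right) \frac{- \frac{3}{5} + 0}{3} = \left(-5 + 3\right) \left(\left(- \frac{3}{5}\right) \frac{1}{3}\right) = \left(-2\right) \left(- \frac{1}{5}\right) = \frac{2}{5}$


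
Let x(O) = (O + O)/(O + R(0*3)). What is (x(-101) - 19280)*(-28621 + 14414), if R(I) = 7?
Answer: 12872380213/47 ≈ 2.7388e+8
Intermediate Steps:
x(O) = 2*O/(7 + O) (x(O) = (O + O)/(O + 7) = (2*O)/(7 + O) = 2*O/(7 + O))
(x(-101) - 19280)*(-28621 + 14414) = (2*(-101)/(7 - 101) - 19280)*(-28621 + 14414) = (2*(-101)/(-94) - 19280)*(-14207) = (2*(-101)*(-1/94) - 19280)*(-14207) = (101/47 - 19280)*(-14207) = -906059/47*(-14207) = 12872380213/47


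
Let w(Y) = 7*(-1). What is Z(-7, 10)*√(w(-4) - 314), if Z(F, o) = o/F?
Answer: -10*I*√321/7 ≈ -25.595*I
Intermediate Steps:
w(Y) = -7
Z(-7, 10)*√(w(-4) - 314) = (10/(-7))*√(-7 - 314) = (10*(-⅐))*√(-321) = -10*I*√321/7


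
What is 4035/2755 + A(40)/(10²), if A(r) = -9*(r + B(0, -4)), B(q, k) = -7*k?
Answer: -64128/13775 ≈ -4.6554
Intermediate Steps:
A(r) = -252 - 9*r (A(r) = -9*(r - 7*(-4)) = -9*(r + 28) = -9*(28 + r) = -252 - 9*r)
4035/2755 + A(40)/(10²) = 4035/2755 + (-252 - 9*40)/(10²) = 4035*(1/2755) + (-252 - 360)/100 = 807/551 - 612*1/100 = 807/551 - 153/25 = -64128/13775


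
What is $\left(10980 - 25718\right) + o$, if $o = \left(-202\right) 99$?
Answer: $-34736$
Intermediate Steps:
$o = -19998$
$\left(10980 - 25718\right) + o = \left(10980 - 25718\right) - 19998 = -14738 - 19998 = -34736$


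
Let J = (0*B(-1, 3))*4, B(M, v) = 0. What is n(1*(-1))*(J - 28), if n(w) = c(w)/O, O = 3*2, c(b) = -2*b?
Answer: -28/3 ≈ -9.3333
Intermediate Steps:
O = 6
n(w) = -w/3 (n(w) = -2*w/6 = -2*w*(⅙) = -w/3)
J = 0 (J = (0*0)*4 = 0*4 = 0)
n(1*(-1))*(J - 28) = (-(-1)/3)*(0 - 28) = -⅓*(-1)*(-28) = (⅓)*(-28) = -28/3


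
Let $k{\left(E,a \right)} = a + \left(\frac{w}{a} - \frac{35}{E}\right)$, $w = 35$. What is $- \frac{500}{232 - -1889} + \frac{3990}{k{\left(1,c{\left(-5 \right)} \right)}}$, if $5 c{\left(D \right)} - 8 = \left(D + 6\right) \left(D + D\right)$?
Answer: $- \frac{85242400}{2606709} \approx -32.701$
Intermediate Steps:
$c{\left(D \right)} = \frac{8}{5} + \frac{2 D \left(6 + D\right)}{5}$ ($c{\left(D \right)} = \frac{8}{5} + \frac{\left(D + 6\right) \left(D + D\right)}{5} = \frac{8}{5} + \frac{\left(6 + D\right) 2 D}{5} = \frac{8}{5} + \frac{2 D \left(6 + D\right)}{5}$)
$k{\left(E,a \right)} = a - \frac{35}{E} + \frac{35}{a}$ ($k{\left(E,a \right)} = a + \left(\frac{35}{a} - \frac{35}{E}\right) = a + \left(- \frac{35}{E} + \frac{35}{a}\right) = a - \frac{35}{E} + \frac{35}{a}$)
$- \frac{500}{232 - -1889} + \frac{3990}{k{\left(1,c{\left(-5 \right)} \right)}} = - \frac{500}{232 - -1889} + \frac{3990}{\left(\frac{8}{5} + \frac{2 \left(-5\right)^{2}}{5} + \frac{12}{5} \left(-5\right)\right) - \frac{35}{1} + \frac{35}{\frac{8}{5} + \frac{2 \left(-5\right)^{2}}{5} + \frac{12}{5} \left(-5\right)}} = - \frac{500}{232 + 1889} + \frac{3990}{\left(\frac{8}{5} + \frac{2}{5} \cdot 25 - 12\right) - 35 + \frac{35}{\frac{8}{5} + \frac{2}{5} \cdot 25 - 12}} = - \frac{500}{2121} + \frac{3990}{\left(\frac{8}{5} + 10 - 12\right) - 35 + \frac{35}{\frac{8}{5} + 10 - 12}} = \left(-500\right) \frac{1}{2121} + \frac{3990}{- \frac{2}{5} - 35 + \frac{35}{- \frac{2}{5}}} = - \frac{500}{2121} + \frac{3990}{- \frac{2}{5} - 35 + 35 \left(- \frac{5}{2}\right)} = - \frac{500}{2121} + \frac{3990}{- \frac{2}{5} - 35 - \frac{175}{2}} = - \frac{500}{2121} + \frac{3990}{- \frac{1229}{10}} = - \frac{500}{2121} + 3990 \left(- \frac{10}{1229}\right) = - \frac{500}{2121} - \frac{39900}{1229} = - \frac{85242400}{2606709}$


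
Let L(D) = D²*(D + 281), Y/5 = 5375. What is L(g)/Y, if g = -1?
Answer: 56/5375 ≈ 0.010419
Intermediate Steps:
Y = 26875 (Y = 5*5375 = 26875)
L(D) = D²*(281 + D)
L(g)/Y = ((-1)²*(281 - 1))/26875 = (1*280)*(1/26875) = 280*(1/26875) = 56/5375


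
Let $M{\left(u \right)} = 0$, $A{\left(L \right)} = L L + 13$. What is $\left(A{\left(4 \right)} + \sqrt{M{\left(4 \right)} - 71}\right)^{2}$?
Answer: $\left(29 + i \sqrt{71}\right)^{2} \approx 770.0 + 488.72 i$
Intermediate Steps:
$A{\left(L \right)} = 13 + L^{2}$ ($A{\left(L \right)} = L^{2} + 13 = 13 + L^{2}$)
$\left(A{\left(4 \right)} + \sqrt{M{\left(4 \right)} - 71}\right)^{2} = \left(\left(13 + 4^{2}\right) + \sqrt{0 - 71}\right)^{2} = \left(\left(13 + 16\right) + \sqrt{-71}\right)^{2} = \left(29 + i \sqrt{71}\right)^{2}$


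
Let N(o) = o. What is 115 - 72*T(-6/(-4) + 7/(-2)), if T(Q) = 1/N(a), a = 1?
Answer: 43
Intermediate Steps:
T(Q) = 1 (T(Q) = 1/1 = 1)
115 - 72*T(-6/(-4) + 7/(-2)) = 115 - 72*1 = 115 - 72 = 43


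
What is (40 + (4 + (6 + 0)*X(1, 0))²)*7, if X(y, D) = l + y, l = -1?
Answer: 392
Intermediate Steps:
X(y, D) = -1 + y
(40 + (4 + (6 + 0)*X(1, 0))²)*7 = (40 + (4 + (6 + 0)*(-1 + 1))²)*7 = (40 + (4 + 6*0)²)*7 = (40 + (4 + 0)²)*7 = (40 + 4²)*7 = (40 + 16)*7 = 56*7 = 392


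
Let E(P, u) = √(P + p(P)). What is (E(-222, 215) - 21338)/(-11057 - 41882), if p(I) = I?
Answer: 21338/52939 - 2*I*√111/52939 ≈ 0.40307 - 0.00039803*I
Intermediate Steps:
E(P, u) = √2*√P (E(P, u) = √(P + P) = √(2*P) = √2*√P)
(E(-222, 215) - 21338)/(-11057 - 41882) = (√2*√(-222) - 21338)/(-11057 - 41882) = (√2*(I*√222) - 21338)/(-52939) = (2*I*√111 - 21338)*(-1/52939) = (-21338 + 2*I*√111)*(-1/52939) = 21338/52939 - 2*I*√111/52939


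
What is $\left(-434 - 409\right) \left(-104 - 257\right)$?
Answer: $304323$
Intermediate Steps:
$\left(-434 - 409\right) \left(-104 - 257\right) = \left(-843\right) \left(-361\right) = 304323$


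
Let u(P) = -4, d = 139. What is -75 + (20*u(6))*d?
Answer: -11195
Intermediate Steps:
-75 + (20*u(6))*d = -75 + (20*(-4))*139 = -75 - 80*139 = -75 - 11120 = -11195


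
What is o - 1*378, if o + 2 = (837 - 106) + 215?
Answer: 566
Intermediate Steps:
o = 944 (o = -2 + ((837 - 106) + 215) = -2 + (731 + 215) = -2 + 946 = 944)
o - 1*378 = 944 - 1*378 = 944 - 378 = 566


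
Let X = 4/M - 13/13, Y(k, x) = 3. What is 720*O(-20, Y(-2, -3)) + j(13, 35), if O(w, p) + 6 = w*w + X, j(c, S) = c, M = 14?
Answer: 1982251/7 ≈ 2.8318e+5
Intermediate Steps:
X = -5/7 (X = 4/14 - 13/13 = 4*(1/14) - 13*1/13 = 2/7 - 1 = -5/7 ≈ -0.71429)
O(w, p) = -47/7 + w² (O(w, p) = -6 + (w*w - 5/7) = -6 + (w² - 5/7) = -6 + (-5/7 + w²) = -47/7 + w²)
720*O(-20, Y(-2, -3)) + j(13, 35) = 720*(-47/7 + (-20)²) + 13 = 720*(-47/7 + 400) + 13 = 720*(2753/7) + 13 = 1982160/7 + 13 = 1982251/7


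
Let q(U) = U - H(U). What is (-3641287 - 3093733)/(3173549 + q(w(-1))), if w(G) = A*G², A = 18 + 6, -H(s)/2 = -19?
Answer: -1347004/634707 ≈ -2.1222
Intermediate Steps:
H(s) = 38 (H(s) = -2*(-19) = 38)
A = 24
w(G) = 24*G²
q(U) = -38 + U (q(U) = U - 1*38 = U - 38 = -38 + U)
(-3641287 - 3093733)/(3173549 + q(w(-1))) = (-3641287 - 3093733)/(3173549 + (-38 + 24*(-1)²)) = -6735020/(3173549 + (-38 + 24*1)) = -6735020/(3173549 + (-38 + 24)) = -6735020/(3173549 - 14) = -6735020/3173535 = -6735020*1/3173535 = -1347004/634707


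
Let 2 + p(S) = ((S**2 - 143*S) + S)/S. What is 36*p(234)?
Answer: 3240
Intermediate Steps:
p(S) = -2 + (S**2 - 142*S)/S (p(S) = -2 + ((S**2 - 143*S) + S)/S = -2 + (S**2 - 142*S)/S)
36*p(234) = 36*(-144 + 234) = 36*90 = 3240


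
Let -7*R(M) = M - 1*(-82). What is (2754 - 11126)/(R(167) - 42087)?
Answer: 29302/147429 ≈ 0.19875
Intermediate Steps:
R(M) = -82/7 - M/7 (R(M) = -(M - 1*(-82))/7 = -(M + 82)/7 = -(82 + M)/7 = -82/7 - M/7)
(2754 - 11126)/(R(167) - 42087) = (2754 - 11126)/((-82/7 - ⅐*167) - 42087) = -8372/((-82/7 - 167/7) - 42087) = -8372/(-249/7 - 42087) = -8372/(-294858/7) = -8372*(-7/294858) = 29302/147429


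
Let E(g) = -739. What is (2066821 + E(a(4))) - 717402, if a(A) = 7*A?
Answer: 1348680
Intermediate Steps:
(2066821 + E(a(4))) - 717402 = (2066821 - 739) - 717402 = 2066082 - 717402 = 1348680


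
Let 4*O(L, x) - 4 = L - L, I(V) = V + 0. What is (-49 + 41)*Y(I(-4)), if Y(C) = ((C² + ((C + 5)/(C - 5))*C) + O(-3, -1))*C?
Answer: 5024/9 ≈ 558.22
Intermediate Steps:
I(V) = V
O(L, x) = 1 (O(L, x) = 1 + (L - L)/4 = 1 + (¼)*0 = 1 + 0 = 1)
Y(C) = C*(1 + C² + C*(5 + C)/(-5 + C)) (Y(C) = ((C² + ((C + 5)/(C - 5))*C) + 1)*C = ((C² + ((5 + C)/(-5 + C))*C) + 1)*C = ((C² + C*(5 + C)/(-5 + C)) + 1)*C = (1 + C² + C*(5 + C)/(-5 + C))*C = C*(1 + C² + C*(5 + C)/(-5 + C)))
(-49 + 41)*Y(I(-4)) = (-49 + 41)*(-4*(-5 + (-4)³ - 4*(-4)² + 6*(-4))/(-5 - 4)) = -(-32)*(-5 - 64 - 4*16 - 24)/(-9) = -(-32)*(-1)*(-5 - 64 - 64 - 24)/9 = -(-32)*(-1)*(-157)/9 = -8*(-628/9) = 5024/9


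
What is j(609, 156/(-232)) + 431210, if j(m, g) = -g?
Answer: 25010219/58 ≈ 4.3121e+5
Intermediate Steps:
j(609, 156/(-232)) + 431210 = -156/(-232) + 431210 = -156*(-1)/232 + 431210 = -1*(-39/58) + 431210 = 39/58 + 431210 = 25010219/58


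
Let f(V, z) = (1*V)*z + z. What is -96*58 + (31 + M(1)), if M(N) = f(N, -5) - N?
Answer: -5548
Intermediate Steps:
f(V, z) = z + V*z (f(V, z) = V*z + z = z + V*z)
M(N) = -5 - 6*N (M(N) = -5*(1 + N) - N = (-5 - 5*N) - N = -5 - 6*N)
-96*58 + (31 + M(1)) = -96*58 + (31 + (-5 - 6*1)) = -5568 + (31 + (-5 - 6)) = -5568 + (31 - 11) = -5568 + 20 = -5548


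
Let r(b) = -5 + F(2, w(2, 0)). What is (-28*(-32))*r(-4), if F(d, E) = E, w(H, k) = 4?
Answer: -896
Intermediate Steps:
r(b) = -1 (r(b) = -5 + 4 = -1)
(-28*(-32))*r(-4) = -28*(-32)*(-1) = 896*(-1) = -896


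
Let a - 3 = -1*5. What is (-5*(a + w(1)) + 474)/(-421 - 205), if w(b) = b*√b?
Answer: -479/626 ≈ -0.76518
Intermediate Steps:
a = -2 (a = 3 - 1*5 = 3 - 5 = -2)
w(b) = b^(3/2)
(-5*(a + w(1)) + 474)/(-421 - 205) = (-5*(-2 + 1^(3/2)) + 474)/(-421 - 205) = (-5*(-2 + 1) + 474)/(-626) = (-5*(-1) + 474)*(-1/626) = (5 + 474)*(-1/626) = 479*(-1/626) = -479/626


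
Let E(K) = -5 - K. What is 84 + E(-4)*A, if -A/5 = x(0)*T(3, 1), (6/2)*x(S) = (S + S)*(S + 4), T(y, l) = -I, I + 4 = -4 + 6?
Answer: 84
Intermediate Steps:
I = -2 (I = -4 + (-4 + 6) = -4 + 2 = -2)
T(y, l) = 2 (T(y, l) = -1*(-2) = 2)
x(S) = 2*S*(4 + S)/3 (x(S) = ((S + S)*(S + 4))/3 = ((2*S)*(4 + S))/3 = (2*S*(4 + S))/3 = 2*S*(4 + S)/3)
A = 0 (A = -5*(⅔)*0*(4 + 0)*2 = -5*(⅔)*0*4*2 = -0*2 = -5*0 = 0)
84 + E(-4)*A = 84 + (-5 - 1*(-4))*0 = 84 + (-5 + 4)*0 = 84 - 1*0 = 84 + 0 = 84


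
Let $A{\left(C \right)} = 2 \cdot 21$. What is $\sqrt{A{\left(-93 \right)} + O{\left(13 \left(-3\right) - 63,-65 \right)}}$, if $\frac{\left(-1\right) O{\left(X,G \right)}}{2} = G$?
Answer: $2 \sqrt{43} \approx 13.115$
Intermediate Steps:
$O{\left(X,G \right)} = - 2 G$
$A{\left(C \right)} = 42$
$\sqrt{A{\left(-93 \right)} + O{\left(13 \left(-3\right) - 63,-65 \right)}} = \sqrt{42 - -130} = \sqrt{42 + 130} = \sqrt{172} = 2 \sqrt{43}$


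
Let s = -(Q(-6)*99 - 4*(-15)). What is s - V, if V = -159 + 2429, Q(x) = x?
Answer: -1736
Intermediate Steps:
V = 2270
s = 534 (s = -(-6*99 - 4*(-15)) = -(-594 + 60) = -1*(-534) = 534)
s - V = 534 - 1*2270 = 534 - 2270 = -1736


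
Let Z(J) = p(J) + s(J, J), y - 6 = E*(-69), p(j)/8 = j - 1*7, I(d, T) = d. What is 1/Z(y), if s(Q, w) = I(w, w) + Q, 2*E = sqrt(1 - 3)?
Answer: I/(4*I + 345*sqrt(2)) ≈ 1.6802e-5 + 0.0020494*I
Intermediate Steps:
E = I*sqrt(2)/2 (E = sqrt(1 - 3)/2 = sqrt(-2)/2 = (I*sqrt(2))/2 = I*sqrt(2)/2 ≈ 0.70711*I)
s(Q, w) = Q + w (s(Q, w) = w + Q = Q + w)
p(j) = -56 + 8*j (p(j) = 8*(j - 1*7) = 8*(j - 7) = 8*(-7 + j) = -56 + 8*j)
y = 6 - 69*I*sqrt(2)/2 (y = 6 + (I*sqrt(2)/2)*(-69) = 6 - 69*I*sqrt(2)/2 ≈ 6.0 - 48.79*I)
Z(J) = -56 + 10*J (Z(J) = (-56 + 8*J) + (J + J) = (-56 + 8*J) + 2*J = -56 + 10*J)
1/Z(y) = 1/(-56 + 10*(6 - 69*I*sqrt(2)/2)) = 1/(-56 + (60 - 345*I*sqrt(2))) = 1/(4 - 345*I*sqrt(2))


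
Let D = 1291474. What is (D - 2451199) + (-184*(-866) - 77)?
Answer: -1000458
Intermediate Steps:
(D - 2451199) + (-184*(-866) - 77) = (1291474 - 2451199) + (-184*(-866) - 77) = -1159725 + (159344 - 77) = -1159725 + 159267 = -1000458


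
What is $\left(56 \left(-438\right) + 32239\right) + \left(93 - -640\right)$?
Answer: $8444$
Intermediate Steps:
$\left(56 \left(-438\right) + 32239\right) + \left(93 - -640\right) = \left(-24528 + 32239\right) + \left(93 + 640\right) = 7711 + 733 = 8444$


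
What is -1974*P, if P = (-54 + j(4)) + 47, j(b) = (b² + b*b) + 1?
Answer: -51324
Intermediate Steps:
j(b) = 1 + 2*b² (j(b) = (b² + b²) + 1 = 2*b² + 1 = 1 + 2*b²)
P = 26 (P = (-54 + (1 + 2*4²)) + 47 = (-54 + (1 + 2*16)) + 47 = (-54 + (1 + 32)) + 47 = (-54 + 33) + 47 = -21 + 47 = 26)
-1974*P = -1974*26 = -51324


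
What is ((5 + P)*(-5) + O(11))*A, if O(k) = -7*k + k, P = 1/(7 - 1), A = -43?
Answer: 23693/6 ≈ 3948.8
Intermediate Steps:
P = ⅙ (P = 1/6 = ⅙ ≈ 0.16667)
O(k) = -6*k
((5 + P)*(-5) + O(11))*A = ((5 + ⅙)*(-5) - 6*11)*(-43) = ((31/6)*(-5) - 66)*(-43) = (-155/6 - 66)*(-43) = -551/6*(-43) = 23693/6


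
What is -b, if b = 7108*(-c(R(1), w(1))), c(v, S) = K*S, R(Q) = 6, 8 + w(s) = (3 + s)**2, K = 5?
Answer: 284320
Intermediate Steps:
w(s) = -8 + (3 + s)**2
c(v, S) = 5*S
b = -284320 (b = 7108*(-5*(-8 + (3 + 1)**2)) = 7108*(-5*(-8 + 4**2)) = 7108*(-5*(-8 + 16)) = 7108*(-5*8) = 7108*(-1*40) = 7108*(-40) = -284320)
-b = -1*(-284320) = 284320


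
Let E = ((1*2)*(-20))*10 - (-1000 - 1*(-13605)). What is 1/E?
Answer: -1/13005 ≈ -7.6893e-5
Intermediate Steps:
E = -13005 (E = (2*(-20))*10 - (-1000 + 13605) = -40*10 - 1*12605 = -400 - 12605 = -13005)
1/E = 1/(-13005) = -1/13005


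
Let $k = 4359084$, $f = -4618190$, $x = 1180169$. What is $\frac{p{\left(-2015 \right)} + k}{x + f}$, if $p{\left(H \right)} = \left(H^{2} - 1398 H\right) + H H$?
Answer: $- \frac{15296504}{3438021} \approx -4.4492$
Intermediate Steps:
$p{\left(H \right)} = - 1398 H + 2 H^{2}$ ($p{\left(H \right)} = \left(H^{2} - 1398 H\right) + H^{2} = - 1398 H + 2 H^{2}$)
$\frac{p{\left(-2015 \right)} + k}{x + f} = \frac{2 \left(-2015\right) \left(-699 - 2015\right) + 4359084}{1180169 - 4618190} = \frac{2 \left(-2015\right) \left(-2714\right) + 4359084}{-3438021} = \left(10937420 + 4359084\right) \left(- \frac{1}{3438021}\right) = 15296504 \left(- \frac{1}{3438021}\right) = - \frac{15296504}{3438021}$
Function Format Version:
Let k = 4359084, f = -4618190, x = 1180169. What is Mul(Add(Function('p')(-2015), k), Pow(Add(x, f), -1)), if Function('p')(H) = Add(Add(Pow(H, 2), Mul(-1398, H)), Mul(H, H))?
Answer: Rational(-15296504, 3438021) ≈ -4.4492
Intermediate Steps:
Function('p')(H) = Add(Mul(-1398, H), Mul(2, Pow(H, 2))) (Function('p')(H) = Add(Add(Pow(H, 2), Mul(-1398, H)), Pow(H, 2)) = Add(Mul(-1398, H), Mul(2, Pow(H, 2))))
Mul(Add(Function('p')(-2015), k), Pow(Add(x, f), -1)) = Mul(Add(Mul(2, -2015, Add(-699, -2015)), 4359084), Pow(Add(1180169, -4618190), -1)) = Mul(Add(Mul(2, -2015, -2714), 4359084), Pow(-3438021, -1)) = Mul(Add(10937420, 4359084), Rational(-1, 3438021)) = Mul(15296504, Rational(-1, 3438021)) = Rational(-15296504, 3438021)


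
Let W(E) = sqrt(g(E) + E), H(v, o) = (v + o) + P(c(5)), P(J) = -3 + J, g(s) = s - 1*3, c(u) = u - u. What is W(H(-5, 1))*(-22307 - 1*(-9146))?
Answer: -13161*I*sqrt(17) ≈ -54264.0*I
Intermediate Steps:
c(u) = 0
g(s) = -3 + s (g(s) = s - 3 = -3 + s)
H(v, o) = -3 + o + v (H(v, o) = (v + o) + (-3 + 0) = (o + v) - 3 = -3 + o + v)
W(E) = sqrt(-3 + 2*E) (W(E) = sqrt((-3 + E) + E) = sqrt(-3 + 2*E))
W(H(-5, 1))*(-22307 - 1*(-9146)) = sqrt(-3 + 2*(-3 + 1 - 5))*(-22307 - 1*(-9146)) = sqrt(-3 + 2*(-7))*(-22307 + 9146) = sqrt(-3 - 14)*(-13161) = sqrt(-17)*(-13161) = (I*sqrt(17))*(-13161) = -13161*I*sqrt(17)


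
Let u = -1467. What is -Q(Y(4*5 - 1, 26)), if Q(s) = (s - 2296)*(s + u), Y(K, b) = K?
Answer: -3297096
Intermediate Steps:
Q(s) = (-2296 + s)*(-1467 + s) (Q(s) = (s - 2296)*(s - 1467) = (-2296 + s)*(-1467 + s))
-Q(Y(4*5 - 1, 26)) = -(3368232 + (4*5 - 1)² - 3763*(4*5 - 1)) = -(3368232 + (20 - 1)² - 3763*(20 - 1)) = -(3368232 + 19² - 3763*19) = -(3368232 + 361 - 71497) = -1*3297096 = -3297096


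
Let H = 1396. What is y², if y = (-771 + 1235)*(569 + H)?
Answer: 831306297600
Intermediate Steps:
y = 911760 (y = (-771 + 1235)*(569 + 1396) = 464*1965 = 911760)
y² = 911760² = 831306297600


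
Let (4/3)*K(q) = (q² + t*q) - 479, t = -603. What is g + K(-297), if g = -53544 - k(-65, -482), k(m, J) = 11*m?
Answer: 589147/4 ≈ 1.4729e+5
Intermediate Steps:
K(q) = -1437/4 - 1809*q/4 + 3*q²/4 (K(q) = 3*((q² - 603*q) - 479)/4 = 3*(-479 + q² - 603*q)/4 = -1437/4 - 1809*q/4 + 3*q²/4)
g = -52829 (g = -53544 - 11*(-65) = -53544 - 1*(-715) = -53544 + 715 = -52829)
g + K(-297) = -52829 + (-1437/4 - 1809/4*(-297) + (¾)*(-297)²) = -52829 + (-1437/4 + 537273/4 + (¾)*88209) = -52829 + (-1437/4 + 537273/4 + 264627/4) = -52829 + 800463/4 = 589147/4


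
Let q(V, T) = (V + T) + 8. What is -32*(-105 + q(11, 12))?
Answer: 2368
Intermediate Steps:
q(V, T) = 8 + T + V (q(V, T) = (T + V) + 8 = 8 + T + V)
-32*(-105 + q(11, 12)) = -32*(-105 + (8 + 12 + 11)) = -32*(-105 + 31) = -32*(-74) = 2368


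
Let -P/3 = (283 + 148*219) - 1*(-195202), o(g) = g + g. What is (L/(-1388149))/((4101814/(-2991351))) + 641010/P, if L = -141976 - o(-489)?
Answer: -656371477518019463/648814668916986271 ≈ -1.0116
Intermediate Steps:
o(g) = 2*g
P = -683691 (P = -3*((283 + 148*219) - 1*(-195202)) = -3*((283 + 32412) + 195202) = -3*(32695 + 195202) = -3*227897 = -683691)
L = -140998 (L = -141976 - 2*(-489) = -141976 - 1*(-978) = -141976 + 978 = -140998)
(L/(-1388149))/((4101814/(-2991351))) + 641010/P = (-140998/(-1388149))/((4101814/(-2991351))) + 641010/(-683691) = (-140998*(-1/1388149))/((4101814*(-1/2991351))) + 641010*(-1/683691) = 140998/(1388149*(-4101814/2991351)) - 213670/227897 = (140998/1388149)*(-2991351/4101814) - 213670/227897 = -210887254149/2846964501143 - 213670/227897 = -656371477518019463/648814668916986271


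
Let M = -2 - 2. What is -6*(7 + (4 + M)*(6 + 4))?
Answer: -42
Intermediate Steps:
M = -4
-6*(7 + (4 + M)*(6 + 4)) = -6*(7 + (4 - 4)*(6 + 4)) = -6*(7 + 0*10) = -6*(7 + 0) = -6*7 = -42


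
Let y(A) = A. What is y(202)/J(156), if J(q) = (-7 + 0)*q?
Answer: -101/546 ≈ -0.18498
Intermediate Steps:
J(q) = -7*q
y(202)/J(156) = 202/((-7*156)) = 202/(-1092) = 202*(-1/1092) = -101/546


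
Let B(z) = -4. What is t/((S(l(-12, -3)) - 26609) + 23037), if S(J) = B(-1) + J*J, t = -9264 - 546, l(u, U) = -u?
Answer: 1635/572 ≈ 2.8584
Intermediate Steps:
t = -9810
S(J) = -4 + J**2 (S(J) = -4 + J*J = -4 + J**2)
t/((S(l(-12, -3)) - 26609) + 23037) = -9810/(((-4 + (-1*(-12))**2) - 26609) + 23037) = -9810/(((-4 + 12**2) - 26609) + 23037) = -9810/(((-4 + 144) - 26609) + 23037) = -9810/((140 - 26609) + 23037) = -9810/(-26469 + 23037) = -9810/(-3432) = -9810*(-1/3432) = 1635/572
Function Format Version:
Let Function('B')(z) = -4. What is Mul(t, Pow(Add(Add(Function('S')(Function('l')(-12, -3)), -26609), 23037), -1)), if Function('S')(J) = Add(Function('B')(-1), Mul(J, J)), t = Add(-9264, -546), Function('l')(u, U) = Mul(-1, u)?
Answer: Rational(1635, 572) ≈ 2.8584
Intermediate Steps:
t = -9810
Function('S')(J) = Add(-4, Pow(J, 2)) (Function('S')(J) = Add(-4, Mul(J, J)) = Add(-4, Pow(J, 2)))
Mul(t, Pow(Add(Add(Function('S')(Function('l')(-12, -3)), -26609), 23037), -1)) = Mul(-9810, Pow(Add(Add(Add(-4, Pow(Mul(-1, -12), 2)), -26609), 23037), -1)) = Mul(-9810, Pow(Add(Add(Add(-4, Pow(12, 2)), -26609), 23037), -1)) = Mul(-9810, Pow(Add(Add(Add(-4, 144), -26609), 23037), -1)) = Mul(-9810, Pow(Add(Add(140, -26609), 23037), -1)) = Mul(-9810, Pow(Add(-26469, 23037), -1)) = Mul(-9810, Pow(-3432, -1)) = Mul(-9810, Rational(-1, 3432)) = Rational(1635, 572)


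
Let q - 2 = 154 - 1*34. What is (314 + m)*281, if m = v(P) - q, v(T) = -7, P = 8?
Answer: 51985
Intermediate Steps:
q = 122 (q = 2 + (154 - 1*34) = 2 + (154 - 34) = 2 + 120 = 122)
m = -129 (m = -7 - 1*122 = -7 - 122 = -129)
(314 + m)*281 = (314 - 129)*281 = 185*281 = 51985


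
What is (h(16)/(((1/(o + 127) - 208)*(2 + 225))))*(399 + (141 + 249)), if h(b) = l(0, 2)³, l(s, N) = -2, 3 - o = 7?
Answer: 776376/5807341 ≈ 0.13369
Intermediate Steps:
o = -4 (o = 3 - 1*7 = 3 - 7 = -4)
h(b) = -8 (h(b) = (-2)³ = -8)
(h(16)/(((1/(o + 127) - 208)*(2 + 225))))*(399 + (141 + 249)) = (-8*1/((2 + 225)*(1/(-4 + 127) - 208)))*(399 + (141 + 249)) = (-8*1/(227*(1/123 - 208)))*(399 + 390) = -8*1/(227*(1/123 - 208))*789 = -8/((-25583/123*227))*789 = -8/(-5807341/123)*789 = -8*(-123/5807341)*789 = (984/5807341)*789 = 776376/5807341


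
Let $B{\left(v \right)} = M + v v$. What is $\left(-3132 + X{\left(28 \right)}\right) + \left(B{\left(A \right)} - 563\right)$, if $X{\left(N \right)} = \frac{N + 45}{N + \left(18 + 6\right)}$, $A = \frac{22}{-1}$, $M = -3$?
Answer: $- \frac{167055}{52} \approx -3212.6$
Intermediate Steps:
$A = -22$ ($A = 22 \left(-1\right) = -22$)
$X{\left(N \right)} = \frac{45 + N}{24 + N}$ ($X{\left(N \right)} = \frac{45 + N}{N + 24} = \frac{45 + N}{24 + N}$)
$B{\left(v \right)} = -3 + v^{2}$ ($B{\left(v \right)} = -3 + v v = -3 + v^{2}$)
$\left(-3132 + X{\left(28 \right)}\right) + \left(B{\left(A \right)} - 563\right) = \left(-3132 + \frac{45 + 28}{24 + 28}\right) - \left(566 - 484\right) = \left(-3132 + \frac{1}{52} \cdot 73\right) + \left(\left(-3 + 484\right) - 563\right) = \left(-3132 + \frac{1}{52} \cdot 73\right) + \left(481 - 563\right) = \left(-3132 + \frac{73}{52}\right) - 82 = - \frac{162791}{52} - 82 = - \frac{167055}{52}$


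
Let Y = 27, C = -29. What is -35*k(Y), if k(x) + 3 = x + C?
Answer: 175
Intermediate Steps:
k(x) = -32 + x (k(x) = -3 + (x - 29) = -3 + (-29 + x) = -32 + x)
-35*k(Y) = -35*(-32 + 27) = -35*(-5) = 175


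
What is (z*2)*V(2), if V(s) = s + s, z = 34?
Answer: 272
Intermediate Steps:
V(s) = 2*s
(z*2)*V(2) = (34*2)*(2*2) = 68*4 = 272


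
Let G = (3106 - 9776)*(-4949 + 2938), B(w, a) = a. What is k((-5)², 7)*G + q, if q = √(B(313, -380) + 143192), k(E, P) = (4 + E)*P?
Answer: 2722914110 + 6*√3967 ≈ 2.7229e+9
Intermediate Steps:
k(E, P) = P*(4 + E)
G = 13413370 (G = -6670*(-2011) = 13413370)
q = 6*√3967 (q = √(-380 + 143192) = √142812 = 6*√3967 ≈ 377.90)
k((-5)², 7)*G + q = (7*(4 + (-5)²))*13413370 + 6*√3967 = (7*(4 + 25))*13413370 + 6*√3967 = (7*29)*13413370 + 6*√3967 = 203*13413370 + 6*√3967 = 2722914110 + 6*√3967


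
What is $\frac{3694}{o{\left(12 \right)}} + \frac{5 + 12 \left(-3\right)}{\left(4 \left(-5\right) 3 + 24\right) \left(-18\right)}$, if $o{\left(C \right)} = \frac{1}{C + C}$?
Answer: $\frac{57449057}{648} \approx 88656.0$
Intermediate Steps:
$o{\left(C \right)} = \frac{1}{2 C}$
$\frac{3694}{o{\left(12 \right)}} + \frac{5 + 12 \left(-3\right)}{\left(4 \left(-5\right) 3 + 24\right) \left(-18\right)} = \frac{3694}{\frac{1}{2} \cdot \frac{1}{12}} + \frac{5 + 12 \left(-3\right)}{\left(4 \left(-5\right) 3 + 24\right) \left(-18\right)} = \frac{3694}{\frac{1}{2} \cdot \frac{1}{12}} + \frac{5 - 36}{\left(\left(-20\right) 3 + 24\right) \left(-18\right)} = 3694 \frac{1}{\frac{1}{24}} - \frac{31}{\left(-60 + 24\right) \left(-18\right)} = 3694 \cdot 24 - \frac{31}{\left(-36\right) \left(-18\right)} = 88656 - \frac{31}{648} = \frac{57449057}{648}$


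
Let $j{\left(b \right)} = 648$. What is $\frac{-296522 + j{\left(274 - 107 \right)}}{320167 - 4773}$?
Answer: $- \frac{147937}{157697} \approx -0.93811$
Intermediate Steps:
$\frac{-296522 + j{\left(274 - 107 \right)}}{320167 - 4773} = \frac{-296522 + 648}{320167 - 4773} = - \frac{295874}{315394} = \left(-295874\right) \frac{1}{315394} = - \frac{147937}{157697}$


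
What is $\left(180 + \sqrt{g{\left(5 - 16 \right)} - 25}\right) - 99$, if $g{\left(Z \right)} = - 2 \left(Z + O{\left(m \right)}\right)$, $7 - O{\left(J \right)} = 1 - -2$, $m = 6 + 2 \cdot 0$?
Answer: $81 + i \sqrt{11} \approx 81.0 + 3.3166 i$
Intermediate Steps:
$m = 6$ ($m = 6 + 0 = 6$)
$O{\left(J \right)} = 4$ ($O{\left(J \right)} = 7 - \left(1 - -2\right) = 7 - \left(1 + 2\right) = 7 - 3 = 4$)
$g{\left(Z \right)} = -8 - 2 Z$ ($g{\left(Z \right)} = - 2 \left(Z + 4\right) = - 2 \left(4 + Z\right) = -8 - 2 Z$)
$\left(180 + \sqrt{g{\left(5 - 16 \right)} - 25}\right) - 99 = \left(180 + \sqrt{\left(-8 - 2 \left(5 - 16\right)\right) - 25}\right) - 99 = \left(180 + \sqrt{\left(-8 - -22\right) - 25}\right) - 99 = \left(180 + \sqrt{\left(-8 + 22\right) - 25}\right) - 99 = \left(180 + \sqrt{14 - 25}\right) - 99 = \left(180 + \sqrt{-11}\right) - 99 = \left(180 + i \sqrt{11}\right) - 99 = 81 + i \sqrt{11}$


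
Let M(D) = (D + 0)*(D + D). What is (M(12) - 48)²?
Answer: 57600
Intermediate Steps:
M(D) = 2*D² (M(D) = D*(2*D) = 2*D²)
(M(12) - 48)² = (2*12² - 48)² = (2*144 - 48)² = (288 - 48)² = 240² = 57600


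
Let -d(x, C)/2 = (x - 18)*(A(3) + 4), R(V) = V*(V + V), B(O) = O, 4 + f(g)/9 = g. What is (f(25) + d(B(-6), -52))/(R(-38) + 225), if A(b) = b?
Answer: 525/3113 ≈ 0.16865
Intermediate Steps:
f(g) = -36 + 9*g
R(V) = 2*V² (R(V) = V*(2*V) = 2*V²)
d(x, C) = 252 - 14*x (d(x, C) = -2*(x - 18)*(3 + 4) = -2*(-18 + x)*7 = -2*(-126 + 7*x) = 252 - 14*x)
(f(25) + d(B(-6), -52))/(R(-38) + 225) = ((-36 + 9*25) + (252 - 14*(-6)))/(2*(-38)² + 225) = ((-36 + 225) + (252 + 84))/(2*1444 + 225) = (189 + 336)/(2888 + 225) = 525/3113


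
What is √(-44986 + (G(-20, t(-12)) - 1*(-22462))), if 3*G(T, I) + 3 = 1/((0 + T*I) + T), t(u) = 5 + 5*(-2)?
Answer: I*√81089985/60 ≈ 150.08*I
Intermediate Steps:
t(u) = -5 (t(u) = 5 - 10 = -5)
G(T, I) = -1 + 1/(3*(T + I*T)) (G(T, I) = -1 + 1/(3*((0 + T*I) + T)) = -1 + 1/(3*((0 + I*T) + T)) = -1 + 1/(3*(I*T + T)) = -1 + 1/(3*(T + I*T)))
√(-44986 + (G(-20, t(-12)) - 1*(-22462))) = √(-44986 + ((⅓ - 1*(-20) - 1*(-5)*(-20))/((-20)*(1 - 5)) - 1*(-22462))) = √(-44986 + (-1/20*(⅓ + 20 - 100)/(-4) + 22462)) = √(-44986 + (-1/20*(-¼)*(-239/3) + 22462)) = √(-44986 + (-239/240 + 22462)) = √(-44986 + 5390641/240) = √(-5405999/240) = I*√81089985/60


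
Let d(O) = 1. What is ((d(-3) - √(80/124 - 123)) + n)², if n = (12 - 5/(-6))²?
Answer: 1098102247/40176 - 5965*I*√117583/558 ≈ 27332.0 - 3665.6*I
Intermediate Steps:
n = 5929/36 (n = (12 - 5*(-⅙))² = (12 + ⅚)² = (77/6)² = 5929/36 ≈ 164.69)
((d(-3) - √(80/124 - 123)) + n)² = ((1 - √(80/124 - 123)) + 5929/36)² = ((1 - √(80*(1/124) - 123)) + 5929/36)² = ((1 - √(20/31 - 123)) + 5929/36)² = ((1 - √(-3793/31)) + 5929/36)² = ((1 - I*√117583/31) + 5929/36)² = (5965/36 - I*√117583/31)²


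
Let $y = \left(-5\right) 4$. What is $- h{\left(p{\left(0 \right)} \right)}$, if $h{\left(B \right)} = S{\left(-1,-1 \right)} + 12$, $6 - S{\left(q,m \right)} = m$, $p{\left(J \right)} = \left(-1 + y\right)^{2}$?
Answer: $-19$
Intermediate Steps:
$y = -20$
$p{\left(J \right)} = 441$ ($p{\left(J \right)} = \left(-1 - 20\right)^{2} = \left(-21\right)^{2} = 441$)
$S{\left(q,m \right)} = 6 - m$
$h{\left(B \right)} = 19$ ($h{\left(B \right)} = \left(6 - -1\right) + 12 = \left(6 + 1\right) + 12 = 7 + 12 = 19$)
$- h{\left(p{\left(0 \right)} \right)} = \left(-1\right) 19 = -19$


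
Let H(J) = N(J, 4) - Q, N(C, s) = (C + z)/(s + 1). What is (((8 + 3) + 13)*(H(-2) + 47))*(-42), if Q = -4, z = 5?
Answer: -260064/5 ≈ -52013.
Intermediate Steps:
N(C, s) = (5 + C)/(1 + s) (N(C, s) = (C + 5)/(s + 1) = (5 + C)/(1 + s))
H(J) = 5 + J/5 (H(J) = (5 + J)/(1 + 4) - 1*(-4) = (5 + J)/5 + 4 = (1 + J/5) + 4 = 5 + J/5)
(((8 + 3) + 13)*(H(-2) + 47))*(-42) = (((8 + 3) + 13)*((5 + (⅕)*(-2)) + 47))*(-42) = ((11 + 13)*((5 - ⅖) + 47))*(-42) = (24*(23/5 + 47))*(-42) = (24*(258/5))*(-42) = (6192/5)*(-42) = -260064/5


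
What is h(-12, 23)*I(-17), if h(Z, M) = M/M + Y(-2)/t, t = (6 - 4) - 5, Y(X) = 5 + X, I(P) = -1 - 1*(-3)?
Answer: 0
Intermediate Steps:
I(P) = 2 (I(P) = -1 + 3 = 2)
t = -3 (t = 2 - 5 = -3)
h(Z, M) = 0 (h(Z, M) = M/M + (5 - 2)/(-3) = 1 + 3*(-⅓) = 1 - 1 = 0)
h(-12, 23)*I(-17) = 0*2 = 0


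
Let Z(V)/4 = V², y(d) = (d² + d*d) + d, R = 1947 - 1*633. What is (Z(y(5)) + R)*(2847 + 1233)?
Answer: 54729120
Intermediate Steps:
R = 1314 (R = 1947 - 633 = 1314)
y(d) = d + 2*d² (y(d) = (d² + d²) + d = 2*d² + d = d + 2*d²)
Z(V) = 4*V²
(Z(y(5)) + R)*(2847 + 1233) = (4*(5*(1 + 2*5))² + 1314)*(2847 + 1233) = (4*(5*(1 + 10))² + 1314)*4080 = (4*(5*11)² + 1314)*4080 = (4*55² + 1314)*4080 = (4*3025 + 1314)*4080 = (12100 + 1314)*4080 = 13414*4080 = 54729120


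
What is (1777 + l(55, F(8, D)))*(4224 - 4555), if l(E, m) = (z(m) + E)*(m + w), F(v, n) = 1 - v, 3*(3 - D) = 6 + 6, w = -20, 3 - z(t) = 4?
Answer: -105589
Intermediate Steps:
z(t) = -1 (z(t) = 3 - 1*4 = 3 - 4 = -1)
D = -1 (D = 3 - (6 + 6)/3 = 3 - ⅓*12 = 3 - 4 = -1)
l(E, m) = (-1 + E)*(-20 + m) (l(E, m) = (-1 + E)*(m - 20) = (-1 + E)*(-20 + m))
(1777 + l(55, F(8, D)))*(4224 - 4555) = (1777 + (20 - (1 - 1*8) - 20*55 + 55*(1 - 1*8)))*(4224 - 4555) = (1777 + (20 - (1 - 8) - 1100 + 55*(1 - 8)))*(-331) = (1777 + (20 - 1*(-7) - 1100 + 55*(-7)))*(-331) = (1777 + (20 + 7 - 1100 - 385))*(-331) = (1777 - 1458)*(-331) = 319*(-331) = -105589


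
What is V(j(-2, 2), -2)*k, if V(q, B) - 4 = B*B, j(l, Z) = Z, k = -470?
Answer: -3760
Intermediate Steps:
V(q, B) = 4 + B² (V(q, B) = 4 + B*B = 4 + B²)
V(j(-2, 2), -2)*k = (4 + (-2)²)*(-470) = (4 + 4)*(-470) = 8*(-470) = -3760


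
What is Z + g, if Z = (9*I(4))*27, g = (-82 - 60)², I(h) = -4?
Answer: 19192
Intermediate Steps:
g = 20164 (g = (-142)² = 20164)
Z = -972 (Z = (9*(-4))*27 = -36*27 = -972)
Z + g = -972 + 20164 = 19192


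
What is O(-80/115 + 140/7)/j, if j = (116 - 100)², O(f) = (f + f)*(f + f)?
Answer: 12321/2116 ≈ 5.8228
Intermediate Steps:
O(f) = 4*f² (O(f) = (2*f)*(2*f) = 4*f²)
j = 256 (j = 16² = 256)
O(-80/115 + 140/7)/j = (4*(-80/115 + 140/7)²)/256 = (4*(-80*1/115 + 140*(⅐))²)*(1/256) = (4*(-16/23 + 20)²)*(1/256) = (4*(444/23)²)*(1/256) = (4*(197136/529))*(1/256) = (788544/529)*(1/256) = 12321/2116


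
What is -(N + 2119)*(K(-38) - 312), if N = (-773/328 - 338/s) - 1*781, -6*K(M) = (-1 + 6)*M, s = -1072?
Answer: 4115156811/10988 ≈ 3.7451e+5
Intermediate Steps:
K(M) = -5*M/6 (K(M) = -(-1 + 6)*M/6 = -5*M/6)
N = -8604059/10988 (N = (-773/328 - 338/(-1072)) - 1*781 = (-773*1/328 - 338*(-1/1072)) - 781 = (-773/328 + 169/536) - 781 = -22431/10988 - 781 = -8604059/10988 ≈ -783.04)
-(N + 2119)*(K(-38) - 312) = -(-8604059/10988 + 2119)*(-⅚*(-38) - 312) = -14679513*(95/3 - 312)/10988 = -14679513*(-841)/(10988*3) = -1*(-4115156811/10988) = 4115156811/10988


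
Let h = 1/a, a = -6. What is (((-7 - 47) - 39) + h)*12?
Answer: -1118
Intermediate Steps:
h = -1/6 (h = 1/(-6) = -1/6 ≈ -0.16667)
(((-7 - 47) - 39) + h)*12 = (((-7 - 47) - 39) - 1/6)*12 = ((-54 - 39) - 1/6)*12 = (-93 - 1/6)*12 = -559/6*12 = -1118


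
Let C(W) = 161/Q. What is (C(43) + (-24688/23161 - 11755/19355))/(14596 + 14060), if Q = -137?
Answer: -17493611587/175989443454216 ≈ -9.9401e-5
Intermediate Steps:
C(W) = -161/137 (C(W) = 161/(-137) = 161*(-1/137) = -161/137)
(C(43) + (-24688/23161 - 11755/19355))/(14596 + 14060) = (-161/137 + (-24688/23161 - 11755/19355))/(14596 + 14060) = (-161/137 + (-24688*1/23161 - 11755*1/19355))/28656 = (-161/137 + (-24688/23161 - 2351/3871))*(1/28656) = (-161/137 - 150018759/89656231)*(1/28656) = -34987223174/12282903647*1/28656 = -17493611587/175989443454216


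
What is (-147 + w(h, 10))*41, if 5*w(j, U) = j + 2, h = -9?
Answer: -30422/5 ≈ -6084.4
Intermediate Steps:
w(j, U) = ⅖ + j/5 (w(j, U) = (j + 2)/5 = (2 + j)/5 = ⅖ + j/5)
(-147 + w(h, 10))*41 = (-147 + (⅖ + (⅕)*(-9)))*41 = (-147 + (⅖ - 9/5))*41 = (-147 - 7/5)*41 = -742/5*41 = -30422/5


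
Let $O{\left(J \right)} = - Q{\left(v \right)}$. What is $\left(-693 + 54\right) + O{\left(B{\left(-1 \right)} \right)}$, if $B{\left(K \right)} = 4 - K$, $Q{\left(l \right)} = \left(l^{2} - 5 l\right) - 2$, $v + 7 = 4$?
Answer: $-661$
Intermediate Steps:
$v = -3$ ($v = -7 + 4 = -3$)
$Q{\left(l \right)} = -2 + l^{2} - 5 l$
$O{\left(J \right)} = -22$ ($O{\left(J \right)} = - (-2 + \left(-3\right)^{2} - -15) = - (-2 + 9 + 15) = \left(-1\right) 22 = -22$)
$\left(-693 + 54\right) + O{\left(B{\left(-1 \right)} \right)} = \left(-693 + 54\right) - 22 = -639 - 22 = -661$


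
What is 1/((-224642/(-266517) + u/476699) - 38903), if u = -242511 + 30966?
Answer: -127048387383/4942512708082856 ≈ -2.5705e-5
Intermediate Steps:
u = -211545
1/((-224642/(-266517) + u/476699) - 38903) = 1/((-224642/(-266517) - 211545/476699) - 38903) = 1/((-224642*(-1/266517) - 211545*1/476699) - 38903) = 1/((224642/266517 - 211545/476699) - 38903) = 1/(50706277993/127048387383 - 38903) = 1/(-4942512708082856/127048387383) = -127048387383/4942512708082856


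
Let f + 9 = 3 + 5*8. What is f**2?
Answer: 1156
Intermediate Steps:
f = 34 (f = -9 + (3 + 5*8) = -9 + (3 + 40) = -9 + 43 = 34)
f**2 = 34**2 = 1156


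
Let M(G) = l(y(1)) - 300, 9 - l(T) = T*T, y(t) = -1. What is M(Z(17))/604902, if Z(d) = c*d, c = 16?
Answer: -146/302451 ≈ -0.00048272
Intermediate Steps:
l(T) = 9 - T² (l(T) = 9 - T*T = 9 - T²)
Z(d) = 16*d
M(G) = -292 (M(G) = (9 - 1*(-1)²) - 300 = (9 - 1*1) - 300 = (9 - 1) - 300 = 8 - 300 = -292)
M(Z(17))/604902 = -292/604902 = -292*1/604902 = -146/302451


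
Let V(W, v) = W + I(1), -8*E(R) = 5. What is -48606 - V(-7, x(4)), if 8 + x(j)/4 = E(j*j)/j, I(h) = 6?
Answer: -48605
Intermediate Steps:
E(R) = -5/8 (E(R) = -⅛*5 = -5/8)
x(j) = -32 - 5/(2*j) (x(j) = -32 + 4*(-5/(8*j)) = -32 - 5/(2*j))
V(W, v) = 6 + W (V(W, v) = W + 6 = 6 + W)
-48606 - V(-7, x(4)) = -48606 - (6 - 7) = -48606 - 1*(-1) = -48606 + 1 = -48605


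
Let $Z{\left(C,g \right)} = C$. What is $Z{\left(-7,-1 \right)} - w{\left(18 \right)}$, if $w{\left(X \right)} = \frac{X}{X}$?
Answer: $-8$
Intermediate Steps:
$w{\left(X \right)} = 1$
$Z{\left(-7,-1 \right)} - w{\left(18 \right)} = -7 - 1 = -8$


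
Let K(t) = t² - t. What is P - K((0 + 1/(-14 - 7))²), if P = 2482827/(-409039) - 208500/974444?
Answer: -121733375487131972/19379331485143749 ≈ -6.2816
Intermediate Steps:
P = -626165126172/99646399829 (P = 2482827*(-1/409039) - 208500*1/974444 = -2482827/409039 - 52125/243611 = -626165126172/99646399829 ≈ -6.2839)
P - K((0 + 1/(-14 - 7))²) = -626165126172/99646399829 - (0 + 1/(-14 - 7))²*(-1 + (0 + 1/(-14 - 7))²) = -626165126172/99646399829 - (0 + 1/(-21))²*(-1 + (0 + 1/(-21))²) = -626165126172/99646399829 - (0 - 1/21)²*(-1 + (0 - 1/21)²) = -626165126172/99646399829 - (-1/21)²*(-1 + (-1/21)²) = -626165126172/99646399829 - (-1 + 1/441)/441 = -626165126172/99646399829 - (-440)/(441*441) = -626165126172/99646399829 - 1*(-440/194481) = -626165126172/99646399829 + 440/194481 = -121733375487131972/19379331485143749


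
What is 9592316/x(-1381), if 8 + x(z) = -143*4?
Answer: -2398079/145 ≈ -16538.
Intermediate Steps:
x(z) = -580 (x(z) = -8 - 143*4 = -8 - 572 = -580)
9592316/x(-1381) = 9592316/(-580) = 9592316*(-1/580) = -2398079/145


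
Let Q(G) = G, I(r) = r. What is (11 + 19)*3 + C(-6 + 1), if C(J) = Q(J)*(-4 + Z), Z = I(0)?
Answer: 110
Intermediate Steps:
Z = 0
C(J) = -4*J (C(J) = J*(-4 + 0) = J*(-4) = -4*J)
(11 + 19)*3 + C(-6 + 1) = (11 + 19)*3 - 4*(-6 + 1) = 30*3 - 4*(-5) = 90 + 20 = 110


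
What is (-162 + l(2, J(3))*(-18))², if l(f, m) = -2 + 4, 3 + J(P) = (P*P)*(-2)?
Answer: 39204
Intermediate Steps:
J(P) = -3 - 2*P² (J(P) = -3 + (P*P)*(-2) = -3 + P²*(-2) = -3 - 2*P²)
l(f, m) = 2
(-162 + l(2, J(3))*(-18))² = (-162 + 2*(-18))² = (-162 - 36)² = (-198)² = 39204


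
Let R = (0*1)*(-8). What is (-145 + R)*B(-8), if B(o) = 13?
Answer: -1885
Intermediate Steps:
R = 0 (R = 0*(-8) = 0)
(-145 + R)*B(-8) = (-145 + 0)*13 = -145*13 = -1885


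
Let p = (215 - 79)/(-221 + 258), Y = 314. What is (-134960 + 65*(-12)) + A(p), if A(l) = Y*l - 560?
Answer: -5000396/37 ≈ -1.3515e+5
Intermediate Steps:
p = 136/37 ≈ 3.6757
A(l) = -560 + 314*l (A(l) = 314*l - 560 = -560 + 314*l)
(-134960 + 65*(-12)) + A(p) = (-134960 + 65*(-12)) + (-560 + 314*(136/37)) = (-134960 - 780) + (-560 + 42704/37) = -135740 + 21984/37 = -5000396/37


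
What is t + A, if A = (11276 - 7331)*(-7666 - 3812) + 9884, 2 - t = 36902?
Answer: -45307726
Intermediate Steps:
t = -36900 (t = 2 - 1*36902 = 2 - 36902 = -36900)
A = -45270826 (A = 3945*(-11478) + 9884 = -45280710 + 9884 = -45270826)
t + A = -36900 - 45270826 = -45307726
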